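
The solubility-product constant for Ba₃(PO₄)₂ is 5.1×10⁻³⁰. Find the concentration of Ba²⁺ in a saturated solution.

Ba₃(PO₄)₂(s) ⇌ 3 Ba²⁺(aq) + 2 PO₄³⁻(aq)
Call the molar solubility s, so that [Ba²⁺] = 3s and [PO₄³⁻] = 2s.
Ksp = [Ba²⁺]^3[PO₄³⁻]^2 = (3s)^3 · (2s)^2 = 108s^5 = 5.1×10⁻³⁰
s = 5.4×10⁻⁷ M
[Ba²⁺] = 3s = 1.6×10⁻⁶ M

1.6×10⁻⁶ M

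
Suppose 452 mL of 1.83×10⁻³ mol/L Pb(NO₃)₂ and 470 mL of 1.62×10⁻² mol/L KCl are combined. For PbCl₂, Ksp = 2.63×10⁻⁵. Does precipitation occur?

Total volume after mixing = 452 + 470 = 922 mL.
[Pb²⁺] = (1.83×10⁻³)(452)/922 = 8.97×10⁻⁴ mol/L
[Cl⁻] = (1.62×10⁻²)(470)/922 = 8.26×10⁻³ mol/L
Q = [Pb²⁺][Cl⁻]^2 = 6.12×10⁻⁸
Q = 6.12×10⁻⁸ < Ksp = 2.63×10⁻⁵, so the solution is unsaturated and no precipitate forms.

No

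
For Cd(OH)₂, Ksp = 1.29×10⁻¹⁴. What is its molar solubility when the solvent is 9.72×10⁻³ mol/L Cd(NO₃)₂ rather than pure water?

Cd(OH)₂(s) ⇌ Cd²⁺(aq) + 2 OH⁻(aq)
Cd²⁺ is already present at 9.72×10⁻³ mol/L. If s mol/L of Cd(OH)₂ dissolves, [OH⁻] = 2s while [Cd²⁺] ≈ 9.72×10⁻³ mol/L.
Ksp = [Cd²⁺][OH⁻]^2 = (9.72×10⁻³)(2s)^2
(2s)^2 = 1.29×10⁻¹⁴ / (9.72×10⁻³) = 1.33×10⁻¹²
s = 5.76×10⁻⁷ mol/L

5.76×10⁻⁷ M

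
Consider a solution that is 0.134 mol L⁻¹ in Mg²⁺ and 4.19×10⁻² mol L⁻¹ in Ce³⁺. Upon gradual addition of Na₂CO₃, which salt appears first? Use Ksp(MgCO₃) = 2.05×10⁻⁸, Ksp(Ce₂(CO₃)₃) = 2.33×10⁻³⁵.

Ce₂(CO₃)₃

The threshold for precipitation is Q = Ksp.
For MgCO₃: [CO₃²⁻] = (Ksp/[Mg²⁺]) = 1.53×10⁻⁷ mol L⁻¹
For Ce₂(CO₃)₃: [CO₃²⁻] = (Ksp/[Ce³⁺]^2)^(1/3) = 2.37×10⁻¹¹ mol L⁻¹
Ce₂(CO₃)₃ requires the lower [CO₃²⁻], so it precipitates first.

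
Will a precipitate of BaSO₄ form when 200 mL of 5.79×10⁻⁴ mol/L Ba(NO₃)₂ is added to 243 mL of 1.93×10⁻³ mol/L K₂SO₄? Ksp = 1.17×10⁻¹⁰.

Yes

After mixing, V = 200 mL + 243 mL = 443 mL.
[Ba²⁺] = (5.79×10⁻⁴)(200)/443 = 2.61×10⁻⁴ mol/L
[SO₄²⁻] = (1.93×10⁻³)(243)/443 = 1.06×10⁻³ mol/L
Q = [Ba²⁺][SO₄²⁻] = 2.77×10⁻⁷
Since Q (2.77×10⁻⁷) exceeds Ksp (1.17×10⁻¹⁰), BaSO₄ will precipitate.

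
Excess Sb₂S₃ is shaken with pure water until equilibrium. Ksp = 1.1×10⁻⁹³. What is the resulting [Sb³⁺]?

Sb₂S₃(s) ⇌ 2 Sb³⁺(aq) + 3 S²⁻(aq)
If s mol/L of Sb₂S₃ dissolves, [Sb³⁺] = 2s and [S²⁻] = 3s.
Ksp = [Sb³⁺]^2[S²⁻]^3 = (2s)^2 · (3s)^3 = 108s^5 = 1.1×10⁻⁹³
s = 1.0×10⁻¹⁹ mol/L
[Sb³⁺] = 2s = 2.0×10⁻¹⁹ mol/L

2.0×10⁻¹⁹ M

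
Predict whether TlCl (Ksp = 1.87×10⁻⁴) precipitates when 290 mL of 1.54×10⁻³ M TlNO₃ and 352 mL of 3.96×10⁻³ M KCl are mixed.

No

After mixing, V = 290 mL + 352 mL = 642 mL.
[Tl⁺] = (1.54×10⁻³)(290)/642 = 6.96×10⁻⁴ M
[Cl⁻] = (3.96×10⁻³)(352)/642 = 2.17×10⁻³ M
Q = [Tl⁺][Cl⁻] = 1.51×10⁻⁶
Q = 1.51×10⁻⁶ < Ksp = 1.87×10⁻⁴, so the solution is unsaturated and no precipitate forms.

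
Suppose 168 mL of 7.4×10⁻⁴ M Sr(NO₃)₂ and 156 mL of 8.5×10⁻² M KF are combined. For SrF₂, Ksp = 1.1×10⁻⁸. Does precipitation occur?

After mixing, V = 168 mL + 156 mL = 324 mL.
[Sr²⁺] = (7.4×10⁻⁴)(168)/324 = 3.8×10⁻⁴ M
[F⁻] = (8.5×10⁻²)(156)/324 = 4.1×10⁻² M
Q = [Sr²⁺][F⁻]^2 = 6.4×10⁻⁷
Because Q > Ksp (6.4×10⁻⁷ vs 1.1×10⁻⁸), a precipitate of SrF₂ forms.

Yes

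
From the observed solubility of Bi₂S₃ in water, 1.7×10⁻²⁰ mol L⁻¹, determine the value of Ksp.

Bi₂S₃(s) ⇌ 2 Bi³⁺(aq) + 3 S²⁻(aq)
Call the molar solubility s, so that [Bi³⁺] = 2s and [S²⁻] = 3s.
Ksp = [Bi³⁺]^2[S²⁻]^3 = (2s)^2 · (3s)^3 = 108s^5
Ksp = 108 × (1.7×10⁻²⁰)^5 = 1.5×10⁻⁹⁷

Ksp = 1.5×10⁻⁹⁷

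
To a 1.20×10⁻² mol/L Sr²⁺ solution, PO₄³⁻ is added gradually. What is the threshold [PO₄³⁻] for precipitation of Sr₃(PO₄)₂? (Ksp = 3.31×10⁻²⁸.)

A salt starts to precipitate once the ion product Q reaches its Ksp.
Sr₃(PO₄)₂(s) ⇌ 3 Sr²⁺(aq) + 2 PO₄³⁻(aq)
Ksp = [Sr²⁺]^3[PO₄³⁻]^2 = [PO₄³⁻]^2(1.20×10⁻²)^3
[PO₄³⁻]^2 = 3.31×10⁻²⁸ / (1.20×10⁻²)^3 = 1.92×10⁻²²
[PO₄³⁻] = 1.38×10⁻¹¹ mol/L

1.38×10⁻¹¹ M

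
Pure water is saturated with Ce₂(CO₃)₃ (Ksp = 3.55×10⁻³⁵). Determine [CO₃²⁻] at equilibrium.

Ce₂(CO₃)₃(s) ⇌ 2 Ce³⁺(aq) + 3 CO₃²⁻(aq)
If s mol/L of Ce₂(CO₃)₃ dissolves, [Ce³⁺] = 2s and [CO₃²⁻] = 3s.
Ksp = [Ce³⁺]^2[CO₃²⁻]^3 = (2s)^2 · (3s)^3 = 108s^5 = 3.55×10⁻³⁵
s = 5.05×10⁻⁸ mol L⁻¹
[CO₃²⁻] = 3s = 1.52×10⁻⁷ mol L⁻¹

1.52×10⁻⁷ M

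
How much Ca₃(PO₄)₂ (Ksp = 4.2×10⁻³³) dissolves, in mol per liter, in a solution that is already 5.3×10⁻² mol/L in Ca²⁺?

2.7×10⁻¹⁵ M

Ca₃(PO₄)₂(s) ⇌ 3 Ca²⁺(aq) + 2 PO₄³⁻(aq)
With Ca²⁺ already at 5.3×10⁻² mol/L and s small, take [Ca²⁺] ≈ 5.3×10⁻² mol/L and [PO₄³⁻] = 2s.
Ksp = [Ca²⁺]^3[PO₄³⁻]^2 = (5.3×10⁻²)^3(2s)^2
(2s)^2 = 4.2×10⁻³³ / (5.3×10⁻²)^3 = 2.8×10⁻²⁹
s = 2.7×10⁻¹⁵ mol/L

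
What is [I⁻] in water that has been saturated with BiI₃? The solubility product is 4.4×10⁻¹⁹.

3.4×10⁻⁵ M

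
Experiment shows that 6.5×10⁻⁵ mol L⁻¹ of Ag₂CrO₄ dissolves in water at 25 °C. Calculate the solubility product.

Ag₂CrO₄(s) ⇌ 2 Ag⁺(aq) + CrO₄²⁻(aq)
Call the molar solubility s, so that [Ag⁺] = 2s and [CrO₄²⁻] = s.
Ksp = [Ag⁺]^2[CrO₄²⁻] = (2s)^2 · s = 4s^3
Ksp = 4 × (6.5×10⁻⁵)^3 = 1.1×10⁻¹²

Ksp = 1.1×10⁻¹²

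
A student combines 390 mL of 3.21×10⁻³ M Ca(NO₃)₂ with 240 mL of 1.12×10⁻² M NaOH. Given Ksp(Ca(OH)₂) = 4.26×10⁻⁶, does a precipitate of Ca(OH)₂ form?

No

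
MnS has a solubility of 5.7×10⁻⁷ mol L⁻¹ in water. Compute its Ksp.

Ksp = 3.2×10⁻¹³

MnS(s) ⇌ Mn²⁺(aq) + S²⁻(aq)
With molar solubility s: [Mn²⁺] = s, [S²⁻] = s.
Ksp = [Mn²⁺][S²⁻] = s · s = s^2
Ksp = (5.7×10⁻⁷)^2 = 3.2×10⁻¹³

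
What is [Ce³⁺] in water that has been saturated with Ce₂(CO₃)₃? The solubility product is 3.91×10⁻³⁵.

Ce₂(CO₃)₃(s) ⇌ 2 Ce³⁺(aq) + 3 CO₃²⁻(aq)
For each mole of Ce₂(CO₃)₃ that dissolves per liter, [Ce³⁺] = 2s and [CO₃²⁻] = 3s; let s denote this solubility.
Ksp = [Ce³⁺]^2[CO₃²⁻]^3 = (2s)^2 · (3s)^3 = 108s^5 = 3.91×10⁻³⁵
s = 5.15×10⁻⁸ mol L⁻¹
[Ce³⁺] = 2s = 1.03×10⁻⁷ mol L⁻¹

1.03×10⁻⁷ M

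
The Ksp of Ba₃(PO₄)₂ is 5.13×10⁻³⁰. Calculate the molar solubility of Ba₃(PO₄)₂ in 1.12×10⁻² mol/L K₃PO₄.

1.15×10⁻⁹ M

Ba₃(PO₄)₂(s) ⇌ 3 Ba²⁺(aq) + 2 PO₄³⁻(aq)
Let s be the solubility of Ba₃(PO₄)₂ here. The common ion gives [PO₄³⁻] ≈ 1.12×10⁻² mol/L, and [Ba²⁺] = 3s.
Ksp = [Ba²⁺]^3[PO₄³⁻]^2 = (3s)^3(1.12×10⁻²)^2
(3s)^3 = 5.13×10⁻³⁰ / (1.12×10⁻²)^2 = 4.09×10⁻²⁶
s = 1.15×10⁻⁹ mol/L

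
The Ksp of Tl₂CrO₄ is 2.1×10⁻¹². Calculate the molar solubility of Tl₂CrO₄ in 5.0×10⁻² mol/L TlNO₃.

8.4×10⁻¹⁰ M

Tl₂CrO₄(s) ⇌ 2 Tl⁺(aq) + CrO₄²⁻(aq)
Tl⁺ is already present at 5.0×10⁻² mol/L. If s mol/L of Tl₂CrO₄ dissolves, [CrO₄²⁻] = s while [Tl⁺] ≈ 5.0×10⁻² mol/L.
Ksp = [Tl⁺]^2[CrO₄²⁻] = (5.0×10⁻²)^2s
s = 2.1×10⁻¹² / (5.0×10⁻²)^2 = 8.4×10⁻¹⁰
s = 8.4×10⁻¹⁰ mol/L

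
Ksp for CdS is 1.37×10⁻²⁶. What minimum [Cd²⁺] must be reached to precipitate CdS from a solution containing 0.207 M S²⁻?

Each salt precipitates once Q = Ksp for that salt.
CdS(s) ⇌ Cd²⁺(aq) + S²⁻(aq)
Ksp = [Cd²⁺][S²⁻] = [Cd²⁺](0.207)
[Cd²⁺] = 1.37×10⁻²⁶ / (0.207) = 6.62×10⁻²⁶
[Cd²⁺] = 6.62×10⁻²⁶ M

6.62×10⁻²⁶ M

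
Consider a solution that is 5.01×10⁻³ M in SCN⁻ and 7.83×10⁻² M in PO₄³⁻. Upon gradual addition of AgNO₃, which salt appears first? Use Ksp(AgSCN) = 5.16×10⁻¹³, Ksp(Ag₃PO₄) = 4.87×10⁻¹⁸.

A salt starts to precipitate once the ion product Q reaches its Ksp.
For AgSCN: [Ag⁺] = (Ksp/[SCN⁻]) = 1.03×10⁻¹⁰ M
For Ag₃PO₄: [Ag⁺] = (Ksp/[PO₄³⁻])^(1/3) = 3.96×10⁻⁶ M
The smaller threshold [Ag⁺] is reached first, so AgSCN precipitates first.

AgSCN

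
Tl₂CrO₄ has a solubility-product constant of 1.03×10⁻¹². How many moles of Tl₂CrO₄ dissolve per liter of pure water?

Tl₂CrO₄(s) ⇌ 2 Tl⁺(aq) + CrO₄²⁻(aq)
Let s be the molar solubility. Then [Tl⁺] = 2s and [CrO₄²⁻] = s.
Ksp = [Tl⁺]^2[CrO₄²⁻] = (2s)^2 · s = 4s^3
4s^3 = 1.03×10⁻¹²  ⇒  s^3 = 2.58×10⁻¹³
Taking the 3rd root, s = 6.36×10⁻⁵ M.

6.36×10⁻⁵ M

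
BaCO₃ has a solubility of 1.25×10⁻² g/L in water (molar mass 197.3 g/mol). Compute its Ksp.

Ksp = 4.01×10⁻⁹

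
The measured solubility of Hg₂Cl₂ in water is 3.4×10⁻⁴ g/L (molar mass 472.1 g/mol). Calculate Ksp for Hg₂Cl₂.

Ksp = 1.5×10⁻¹⁸

s = (3.4×10⁻⁴ g L⁻¹)/(472.1 g mol⁻¹) = 7.202×10⁻⁷ M
Hg₂Cl₂(s) ⇌ Hg₂²⁺(aq) + 2 Cl⁻(aq)
Let s be the molar solubility. Then [Hg₂²⁺] = s and [Cl⁻] = 2s.
Ksp = [Hg₂²⁺][Cl⁻]^2 = s · (2s)^2 = 4s^3
Ksp = 4 × (7.202×10⁻⁷)^3 = 1.5×10⁻¹⁸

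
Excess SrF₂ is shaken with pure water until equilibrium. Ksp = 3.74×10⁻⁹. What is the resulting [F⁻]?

SrF₂(s) ⇌ Sr²⁺(aq) + 2 F⁻(aq)
For each mole of SrF₂ that dissolves per liter, [Sr²⁺] = s and [F⁻] = 2s; let s denote this solubility.
Ksp = [Sr²⁺][F⁻]^2 = s · (2s)^2 = 4s^3 = 3.74×10⁻⁹
s = 9.78×10⁻⁴ M
[F⁻] = 2s = 1.96×10⁻³ M

1.96×10⁻³ M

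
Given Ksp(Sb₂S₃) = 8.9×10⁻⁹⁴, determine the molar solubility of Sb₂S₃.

Sb₂S₃(s) ⇌ 2 Sb³⁺(aq) + 3 S²⁻(aq)
Let s be the molar solubility. Then [Sb³⁺] = 2s and [S²⁻] = 3s.
Ksp = [Sb³⁺]^2[S²⁻]^3 = (2s)^2 · (3s)^3 = 108s^5
108s^5 = 8.9×10⁻⁹⁴  ⇒  s^5 = 8.2×10⁻⁹⁶
Taking the 5th root, s = 9.6×10⁻²⁰ mol L⁻¹.

9.6×10⁻²⁰ M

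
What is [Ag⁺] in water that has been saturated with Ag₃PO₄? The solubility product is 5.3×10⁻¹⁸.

6.3×10⁻⁵ M

Ag₃PO₄(s) ⇌ 3 Ag⁺(aq) + PO₄³⁻(aq)
Let s be the molar solubility. Then [Ag⁺] = 3s and [PO₄³⁻] = s.
Ksp = [Ag⁺]^3[PO₄³⁻] = (3s)^3 · s = 27s^4 = 5.3×10⁻¹⁸
s = 2.1×10⁻⁵ M
[Ag⁺] = 3s = 6.3×10⁻⁵ M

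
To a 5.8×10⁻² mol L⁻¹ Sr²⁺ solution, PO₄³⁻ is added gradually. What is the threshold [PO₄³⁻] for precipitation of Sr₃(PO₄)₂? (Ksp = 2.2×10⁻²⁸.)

1.1×10⁻¹² M

Each salt precipitates once Q = Ksp for that salt.
Sr₃(PO₄)₂(s) ⇌ 3 Sr²⁺(aq) + 2 PO₄³⁻(aq)
Ksp = [Sr²⁺]^3[PO₄³⁻]^2 = [PO₄³⁻]^2(5.8×10⁻²)^3
[PO₄³⁻]^2 = 2.2×10⁻²⁸ / (5.8×10⁻²)^3 = 1.1×10⁻²⁴
[PO₄³⁻] = 1.1×10⁻¹² mol L⁻¹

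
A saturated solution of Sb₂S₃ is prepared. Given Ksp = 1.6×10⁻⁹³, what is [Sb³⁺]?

2.2×10⁻¹⁹ M

Sb₂S₃(s) ⇌ 2 Sb³⁺(aq) + 3 S²⁻(aq)
Let s be the molar solubility. Then [Sb³⁺] = 2s and [S²⁻] = 3s.
Ksp = [Sb³⁺]^2[S²⁻]^3 = (2s)^2 · (3s)^3 = 108s^5 = 1.6×10⁻⁹³
s = 1.1×10⁻¹⁹ mol/L
[Sb³⁺] = 2s = 2.2×10⁻¹⁹ mol/L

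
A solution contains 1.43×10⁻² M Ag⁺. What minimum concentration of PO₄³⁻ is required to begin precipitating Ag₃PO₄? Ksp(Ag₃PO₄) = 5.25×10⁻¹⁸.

1.80×10⁻¹² M

Precipitation begins when Q = Ksp.
Ag₃PO₄(s) ⇌ 3 Ag⁺(aq) + PO₄³⁻(aq)
Ksp = [Ag⁺]^3[PO₄³⁻] = [PO₄³⁻](1.43×10⁻²)^3
[PO₄³⁻] = 5.25×10⁻¹⁸ / (1.43×10⁻²)^3 = 1.80×10⁻¹²
[PO₄³⁻] = 1.80×10⁻¹² M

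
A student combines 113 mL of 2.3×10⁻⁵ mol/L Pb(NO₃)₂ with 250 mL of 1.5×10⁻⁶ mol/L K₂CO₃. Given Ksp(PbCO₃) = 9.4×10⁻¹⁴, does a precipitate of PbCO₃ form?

Yes

After mixing, V = 113 mL + 250 mL = 363 mL.
[Pb²⁺] = (2.3×10⁻⁵)(113)/363 = 7.2×10⁻⁶ mol/L
[CO₃²⁻] = (1.5×10⁻⁶)(250)/363 = 1.0×10⁻⁶ mol/L
Q = [Pb²⁺][CO₃²⁻] = 7.4×10⁻¹²
Since Q (7.4×10⁻¹²) exceeds Ksp (9.4×10⁻¹⁴), PbCO₃ will precipitate.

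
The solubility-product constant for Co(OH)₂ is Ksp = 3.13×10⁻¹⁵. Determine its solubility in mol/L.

Co(OH)₂(s) ⇌ Co²⁺(aq) + 2 OH⁻(aq)
Let s be the molar solubility. Then [Co²⁺] = s and [OH⁻] = 2s.
Ksp = [Co²⁺][OH⁻]^2 = s · (2s)^2 = 4s^3
4s^3 = 3.13×10⁻¹⁵  ⇒  s^3 = 7.83×10⁻¹⁶
s = (7.83×10⁻¹⁶)^(1/3) = 9.21×10⁻⁶ mol/L

9.21×10⁻⁶ M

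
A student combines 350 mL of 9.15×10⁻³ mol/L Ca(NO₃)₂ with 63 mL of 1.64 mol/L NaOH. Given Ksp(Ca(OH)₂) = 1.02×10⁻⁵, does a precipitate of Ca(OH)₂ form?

Yes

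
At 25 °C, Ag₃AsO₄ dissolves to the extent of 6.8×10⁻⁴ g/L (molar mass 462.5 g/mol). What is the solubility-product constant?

Ksp = 1.3×10⁻²²

Convert to molarity: s = 6.8×10⁻⁴ / 462.5 = 1.470×10⁻⁶ mol/L
Ag₃AsO₄(s) ⇌ 3 Ag⁺(aq) + AsO₄³⁻(aq)
For each mole of Ag₃AsO₄ that dissolves per liter, [Ag⁺] = 3s and [AsO₄³⁻] = s; let s denote this solubility.
Ksp = [Ag⁺]^3[AsO₄³⁻] = (3s)^3 · s = 27s^4
Ksp = 27 × (1.470×10⁻⁶)^4 = 1.3×10⁻²²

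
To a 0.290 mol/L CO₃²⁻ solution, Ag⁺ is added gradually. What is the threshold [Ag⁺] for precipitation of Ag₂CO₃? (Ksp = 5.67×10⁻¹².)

4.42×10⁻⁶ M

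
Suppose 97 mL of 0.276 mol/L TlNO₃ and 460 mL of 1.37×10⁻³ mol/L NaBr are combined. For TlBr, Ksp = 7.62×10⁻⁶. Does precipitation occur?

Yes

The combined volume is 557 mL.
[Tl⁺] = (0.276)(97)/557 = 4.81×10⁻² mol/L
[Br⁻] = (1.37×10⁻³)(460)/557 = 1.13×10⁻³ mol/L
Q = [Tl⁺][Br⁻] = 5.44×10⁻⁵
Because Q > Ksp (5.44×10⁻⁵ vs 7.62×10⁻⁶), a precipitate of TlBr forms.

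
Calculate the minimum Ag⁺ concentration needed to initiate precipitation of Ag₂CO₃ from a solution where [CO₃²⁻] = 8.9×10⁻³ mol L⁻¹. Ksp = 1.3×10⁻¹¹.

The threshold for precipitation is Q = Ksp.
Ag₂CO₃(s) ⇌ 2 Ag⁺(aq) + CO₃²⁻(aq)
Ksp = [Ag⁺]^2[CO₃²⁻] = [Ag⁺]^2(8.9×10⁻³)
[Ag⁺]^2 = 1.3×10⁻¹¹ / (8.9×10⁻³) = 1.5×10⁻⁹
[Ag⁺] = 3.8×10⁻⁵ mol L⁻¹

3.8×10⁻⁵ M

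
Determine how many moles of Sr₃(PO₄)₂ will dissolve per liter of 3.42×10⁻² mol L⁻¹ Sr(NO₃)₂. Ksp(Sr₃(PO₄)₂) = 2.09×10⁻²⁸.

1.14×10⁻¹² M

Sr₃(PO₄)₂(s) ⇌ 3 Sr²⁺(aq) + 2 PO₄³⁻(aq)
With Sr²⁺ already at 3.42×10⁻² mol L⁻¹ and s small, take [Sr²⁺] ≈ 3.42×10⁻² mol L⁻¹ and [PO₄³⁻] = 2s.
Ksp = [Sr²⁺]^3[PO₄³⁻]^2 = (3.42×10⁻²)^3(2s)^2
(2s)^2 = 2.09×10⁻²⁸ / (3.42×10⁻²)^3 = 5.22×10⁻²⁴
s = 1.14×10⁻¹² mol L⁻¹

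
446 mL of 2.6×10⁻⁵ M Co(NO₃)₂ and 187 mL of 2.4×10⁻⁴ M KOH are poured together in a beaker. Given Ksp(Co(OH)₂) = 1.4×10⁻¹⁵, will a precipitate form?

Yes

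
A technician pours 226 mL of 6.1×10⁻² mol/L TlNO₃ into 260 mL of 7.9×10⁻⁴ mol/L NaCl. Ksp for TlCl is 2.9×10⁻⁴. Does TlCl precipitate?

After mixing, V = 226 mL + 260 mL = 486 mL.
[Tl⁺] = (6.1×10⁻²)(226)/486 = 2.8×10⁻² mol/L
[Cl⁻] = (7.9×10⁻⁴)(260)/486 = 4.2×10⁻⁴ mol/L
Q = [Tl⁺][Cl⁻] = 1.2×10⁻⁵
Q = 1.2×10⁻⁵ < Ksp = 2.9×10⁻⁴, so the solution is unsaturated and no precipitate forms.

No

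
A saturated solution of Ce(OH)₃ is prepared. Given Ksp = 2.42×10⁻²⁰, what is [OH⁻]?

Ce(OH)₃(s) ⇌ Ce³⁺(aq) + 3 OH⁻(aq)
If s mol/L of Ce(OH)₃ dissolves, [Ce³⁺] = s and [OH⁻] = 3s.
Ksp = [Ce³⁺][OH⁻]^3 = s · (3s)^3 = 27s^4 = 2.42×10⁻²⁰
s = 5.47×10⁻⁶ mol/L
[OH⁻] = 3s = 1.64×10⁻⁵ mol/L

1.64×10⁻⁵ M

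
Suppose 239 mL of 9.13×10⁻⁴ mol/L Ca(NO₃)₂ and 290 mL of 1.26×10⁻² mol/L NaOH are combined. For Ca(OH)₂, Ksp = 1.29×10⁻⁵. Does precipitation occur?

No

After mixing, V = 239 mL + 290 mL = 529 mL.
[Ca²⁺] = (9.13×10⁻⁴)(239)/529 = 4.12×10⁻⁴ mol/L
[OH⁻] = (1.26×10⁻²)(290)/529 = 6.91×10⁻³ mol/L
Q = [Ca²⁺][OH⁻]^2 = 1.97×10⁻⁸
Q < Ksp (1.97×10⁻⁸ vs 1.29×10⁻⁵); the solution remains unsaturated and no precipitate forms.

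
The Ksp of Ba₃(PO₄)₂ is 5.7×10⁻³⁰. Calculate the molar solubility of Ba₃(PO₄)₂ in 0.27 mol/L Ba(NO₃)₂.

8.5×10⁻¹⁵ M

Ba₃(PO₄)₂(s) ⇌ 3 Ba²⁺(aq) + 2 PO₄³⁻(aq)
Let s be the solubility of Ba₃(PO₄)₂ here. The common ion gives [Ba²⁺] ≈ 0.27 mol/L, and [PO₄³⁻] = 2s.
Ksp = [Ba²⁺]^3[PO₄³⁻]^2 = (0.27)^3(2s)^2
(2s)^2 = 5.7×10⁻³⁰ / (0.27)^3 = 2.9×10⁻²⁸
s = 8.5×10⁻¹⁵ mol/L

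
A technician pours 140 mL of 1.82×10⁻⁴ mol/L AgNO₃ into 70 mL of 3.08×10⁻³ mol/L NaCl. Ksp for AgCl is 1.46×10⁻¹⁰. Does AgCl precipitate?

Yes

Total volume after mixing = 140 + 70 = 210 mL.
[Ag⁺] = (1.82×10⁻⁴)(140)/210 = 1.21×10⁻⁴ mol/L
[Cl⁻] = (3.08×10⁻³)(70)/210 = 1.03×10⁻³ mol/L
Q = [Ag⁺][Cl⁻] = 1.25×10⁻⁷
Q = 1.25×10⁻⁷ > Ksp = 1.46×10⁻¹⁰, so the solution is supersaturated and AgCl precipitates.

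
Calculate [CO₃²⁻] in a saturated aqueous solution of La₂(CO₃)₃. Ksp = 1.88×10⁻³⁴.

La₂(CO₃)₃(s) ⇌ 2 La³⁺(aq) + 3 CO₃²⁻(aq)
For each mole of La₂(CO₃)₃ that dissolves per liter, [La³⁺] = 2s and [CO₃²⁻] = 3s; let s denote this solubility.
Ksp = [La³⁺]^2[CO₃²⁻]^3 = (2s)^2 · (3s)^3 = 108s^5 = 1.88×10⁻³⁴
s = 7.05×10⁻⁸ mol/L
[CO₃²⁻] = 3s = 2.11×10⁻⁷ mol/L

2.11×10⁻⁷ M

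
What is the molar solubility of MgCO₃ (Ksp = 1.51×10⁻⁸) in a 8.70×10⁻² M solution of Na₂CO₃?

MgCO₃(s) ⇌ Mg²⁺(aq) + CO₃²⁻(aq)
Let s be the solubility of MgCO₃ here. The common ion gives [CO₃²⁻] ≈ 8.70×10⁻² M, and [Mg²⁺] = s.
Ksp = [Mg²⁺][CO₃²⁻] = s(8.70×10⁻²)
s = 1.51×10⁻⁸ / (8.70×10⁻²) = 1.74×10⁻⁷
s = 1.74×10⁻⁷ M

1.74×10⁻⁷ M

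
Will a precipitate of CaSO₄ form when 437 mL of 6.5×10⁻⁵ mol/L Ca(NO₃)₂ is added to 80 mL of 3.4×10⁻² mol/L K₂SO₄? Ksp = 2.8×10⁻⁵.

Total volume after mixing = 437 + 80 = 517 mL.
[Ca²⁺] = (6.5×10⁻⁵)(437)/517 = 5.5×10⁻⁵ mol/L
[SO₄²⁻] = (3.4×10⁻²)(80)/517 = 5.3×10⁻³ mol/L
Q = [Ca²⁺][SO₄²⁻] = 2.9×10⁻⁷
Since Q (2.9×10⁻⁷) is less than Ksp (2.8×10⁻⁵), no CaSO₄ precipitates.

No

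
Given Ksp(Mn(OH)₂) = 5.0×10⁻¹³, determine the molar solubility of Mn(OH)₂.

5.0×10⁻⁵ M

Mn(OH)₂(s) ⇌ Mn²⁺(aq) + 2 OH⁻(aq)
Let s be the molar solubility. Then [Mn²⁺] = s and [OH⁻] = 2s.
Ksp = [Mn²⁺][OH⁻]^2 = s · (2s)^2 = 4s^3
4s^3 = 5.0×10⁻¹³  ⇒  s^3 = 1.3×10⁻¹³
s = 5.0×10⁻⁵ mol/L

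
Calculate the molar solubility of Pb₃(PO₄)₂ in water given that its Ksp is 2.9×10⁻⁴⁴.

7.7×10⁻¹⁰ M

Pb₃(PO₄)₂(s) ⇌ 3 Pb²⁺(aq) + 2 PO₄³⁻(aq)
Call the molar solubility s, so that [Pb²⁺] = 3s and [PO₄³⁻] = 2s.
Ksp = [Pb²⁺]^3[PO₄³⁻]^2 = (3s)^3 · (2s)^2 = 108s^5
108s^5 = 2.9×10⁻⁴⁴  ⇒  s^5 = 2.7×10⁻⁴⁶
s = 7.7×10⁻¹⁰ M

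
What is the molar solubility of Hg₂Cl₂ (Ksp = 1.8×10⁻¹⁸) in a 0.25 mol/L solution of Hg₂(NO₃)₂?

Hg₂Cl₂(s) ⇌ Hg₂²⁺(aq) + 2 Cl⁻(aq)
Hg₂²⁺ is already present at 0.25 mol/L. If s mol/L of Hg₂Cl₂ dissolves, [Cl⁻] = 2s while [Hg₂²⁺] ≈ 0.25 mol/L.
Ksp = [Hg₂²⁺][Cl⁻]^2 = (0.25)(2s)^2
(2s)^2 = 1.8×10⁻¹⁸ / (0.25) = 7.2×10⁻¹⁸
s = 1.3×10⁻⁹ mol/L

1.3×10⁻⁹ M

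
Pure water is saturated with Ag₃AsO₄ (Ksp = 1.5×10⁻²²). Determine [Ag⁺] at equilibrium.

4.6×10⁻⁶ M

Ag₃AsO₄(s) ⇌ 3 Ag⁺(aq) + AsO₄³⁻(aq)
With molar solubility s: [Ag⁺] = 3s, [AsO₄³⁻] = s.
Ksp = [Ag⁺]^3[AsO₄³⁻] = (3s)^3 · s = 27s^4 = 1.5×10⁻²²
s = 1.5×10⁻⁶ M
[Ag⁺] = 3s = 4.6×10⁻⁶ M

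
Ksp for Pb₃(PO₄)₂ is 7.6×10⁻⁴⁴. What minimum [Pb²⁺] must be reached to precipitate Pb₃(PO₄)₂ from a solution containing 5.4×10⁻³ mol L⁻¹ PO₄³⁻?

1.4×10⁻¹³ M

The threshold for precipitation is Q = Ksp.
Pb₃(PO₄)₂(s) ⇌ 3 Pb²⁺(aq) + 2 PO₄³⁻(aq)
Ksp = [Pb²⁺]^3[PO₄³⁻]^2 = [Pb²⁺]^3(5.4×10⁻³)^2
[Pb²⁺]^3 = 7.6×10⁻⁴⁴ / (5.4×10⁻³)^2 = 2.6×10⁻³⁹
[Pb²⁺] = 1.4×10⁻¹³ mol L⁻¹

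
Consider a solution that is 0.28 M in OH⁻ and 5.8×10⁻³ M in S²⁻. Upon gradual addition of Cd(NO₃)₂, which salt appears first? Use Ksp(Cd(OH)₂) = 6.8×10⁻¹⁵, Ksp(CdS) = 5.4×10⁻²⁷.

CdS

Precipitation begins when Q = Ksp.
For Cd(OH)₂: [Cd²⁺] = (Ksp/[OH⁻]^2) = 8.7×10⁻¹⁴ M
For CdS: [Cd²⁺] = (Ksp/[S²⁻]) = 9.3×10⁻²⁵ M
Since CdS needs less Cd²⁺ to reach saturation, it precipitates first.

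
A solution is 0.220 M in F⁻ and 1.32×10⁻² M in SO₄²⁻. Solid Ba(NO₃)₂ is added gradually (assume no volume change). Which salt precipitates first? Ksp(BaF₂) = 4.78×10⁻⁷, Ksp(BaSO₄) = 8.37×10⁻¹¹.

BaSO₄

A salt starts to precipitate once the ion product Q reaches its Ksp.
For BaF₂: [Ba²⁺] = (Ksp/[F⁻]^2) = 9.88×10⁻⁶ M
For BaSO₄: [Ba²⁺] = (Ksp/[SO₄²⁻]) = 6.34×10⁻⁹ M
Since BaSO₄ needs less Ba²⁺ to reach saturation, it precipitates first.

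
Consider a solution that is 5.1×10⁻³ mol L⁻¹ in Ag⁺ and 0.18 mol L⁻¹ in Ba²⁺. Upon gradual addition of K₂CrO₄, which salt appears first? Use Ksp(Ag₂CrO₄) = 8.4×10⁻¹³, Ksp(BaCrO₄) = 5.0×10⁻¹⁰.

BaCrO₄

Each salt precipitates once Q = Ksp for that salt.
For Ag₂CrO₄: [CrO₄²⁻] = (Ksp/[Ag⁺]^2) = 3.2×10⁻⁸ mol L⁻¹
For BaCrO₄: [CrO₄²⁻] = (Ksp/[Ba²⁺]) = 2.8×10⁻⁹ mol L⁻¹
BaCrO₄ requires the lower [CrO₄²⁻], so it precipitates first.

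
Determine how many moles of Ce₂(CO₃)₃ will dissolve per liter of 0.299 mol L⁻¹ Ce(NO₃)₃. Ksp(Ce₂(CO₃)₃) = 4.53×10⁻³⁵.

2.66×10⁻¹² M

Ce₂(CO₃)₃(s) ⇌ 2 Ce³⁺(aq) + 3 CO₃²⁻(aq)
With Ce³⁺ already at 0.299 mol L⁻¹ and s small, take [Ce³⁺] ≈ 0.299 mol L⁻¹ and [CO₃²⁻] = 3s.
Ksp = [Ce³⁺]^2[CO₃²⁻]^3 = (0.299)^2(3s)^3
(3s)^3 = 4.53×10⁻³⁵ / (0.299)^2 = 5.07×10⁻³⁴
s = 2.66×10⁻¹² mol L⁻¹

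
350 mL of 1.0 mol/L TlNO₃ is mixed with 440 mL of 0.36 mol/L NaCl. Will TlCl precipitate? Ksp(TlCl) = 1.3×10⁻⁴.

Total volume after mixing = 350 + 440 = 790 mL.
[Tl⁺] = (1.0)(350)/790 = 0.44 mol/L
[Cl⁻] = (0.36)(440)/790 = 0.20 mol/L
Q = [Tl⁺][Cl⁻] = 8.9×10⁻²
Q = 8.9×10⁻² > Ksp = 1.3×10⁻⁴, so the solution is supersaturated and TlCl precipitates.

Yes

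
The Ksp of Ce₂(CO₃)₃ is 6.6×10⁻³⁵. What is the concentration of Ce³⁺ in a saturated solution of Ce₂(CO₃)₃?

Ce₂(CO₃)₃(s) ⇌ 2 Ce³⁺(aq) + 3 CO₃²⁻(aq)
Call the molar solubility s, so that [Ce³⁺] = 2s and [CO₃²⁻] = 3s.
Ksp = [Ce³⁺]^2[CO₃²⁻]^3 = (2s)^2 · (3s)^3 = 108s^5 = 6.6×10⁻³⁵
s = 5.7×10⁻⁸ M
[Ce³⁺] = 2s = 1.1×10⁻⁷ M

1.1×10⁻⁷ M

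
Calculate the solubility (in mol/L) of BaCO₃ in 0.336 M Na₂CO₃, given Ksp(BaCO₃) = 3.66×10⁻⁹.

1.09×10⁻⁸ M

BaCO₃(s) ⇌ Ba²⁺(aq) + CO₃²⁻(aq)
CO₃²⁻ is already present at 0.336 M. If s mol/L of BaCO₃ dissolves, [Ba²⁺] = s while [CO₃²⁻] ≈ 0.336 M.
Ksp = [Ba²⁺][CO₃²⁻] = s(0.336)
s = 3.66×10⁻⁹ / (0.336) = 1.09×10⁻⁸
s = 1.09×10⁻⁸ M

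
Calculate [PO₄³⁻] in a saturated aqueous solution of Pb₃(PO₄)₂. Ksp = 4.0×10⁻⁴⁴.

Pb₃(PO₄)₂(s) ⇌ 3 Pb²⁺(aq) + 2 PO₄³⁻(aq)
If s mol/L of Pb₃(PO₄)₂ dissolves, [Pb²⁺] = 3s and [PO₄³⁻] = 2s.
Ksp = [Pb²⁺]^3[PO₄³⁻]^2 = (3s)^3 · (2s)^2 = 108s^5 = 4.0×10⁻⁴⁴
s = 8.2×10⁻¹⁰ M
[PO₄³⁻] = 2s = 1.6×10⁻⁹ M

1.6×10⁻⁹ M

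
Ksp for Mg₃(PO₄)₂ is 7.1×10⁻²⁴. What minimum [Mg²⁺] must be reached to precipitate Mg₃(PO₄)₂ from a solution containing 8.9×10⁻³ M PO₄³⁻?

4.5×10⁻⁷ M

Precipitation begins when Q = Ksp.
Mg₃(PO₄)₂(s) ⇌ 3 Mg²⁺(aq) + 2 PO₄³⁻(aq)
Ksp = [Mg²⁺]^3[PO₄³⁻]^2 = [Mg²⁺]^3(8.9×10⁻³)^2
[Mg²⁺]^3 = 7.1×10⁻²⁴ / (8.9×10⁻³)^2 = 9.0×10⁻²⁰
[Mg²⁺] = 4.5×10⁻⁷ M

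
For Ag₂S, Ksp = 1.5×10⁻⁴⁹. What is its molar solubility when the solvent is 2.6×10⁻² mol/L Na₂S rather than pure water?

1.2×10⁻²⁴ M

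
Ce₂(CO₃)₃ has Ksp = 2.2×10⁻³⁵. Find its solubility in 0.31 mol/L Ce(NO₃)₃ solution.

Ce₂(CO₃)₃(s) ⇌ 2 Ce³⁺(aq) + 3 CO₃²⁻(aq)
The solution already contains Ce³⁺ at 0.31 mol/L. Let s be the molar solubility of Ce₂(CO₃)₃.
[Ce³⁺] ≈ 0.31 mol/L (common ion dominates); [CO₃²⁻] = 3s.
Ksp = [Ce³⁺]^2[CO₃²⁻]^3 = (0.31)^2(3s)^3
(3s)^3 = 2.2×10⁻³⁵ / (0.31)^2 = 2.3×10⁻³⁴
s = 2.0×10⁻¹² mol/L

2.0×10⁻¹² M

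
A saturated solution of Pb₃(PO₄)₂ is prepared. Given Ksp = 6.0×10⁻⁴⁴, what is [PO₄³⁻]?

Pb₃(PO₄)₂(s) ⇌ 3 Pb²⁺(aq) + 2 PO₄³⁻(aq)
If s mol/L of Pb₃(PO₄)₂ dissolves, [Pb²⁺] = 3s and [PO₄³⁻] = 2s.
Ksp = [Pb²⁺]^3[PO₄³⁻]^2 = (3s)^3 · (2s)^2 = 108s^5 = 6.0×10⁻⁴⁴
s = 8.9×10⁻¹⁰ mol L⁻¹
[PO₄³⁻] = 2s = 1.8×10⁻⁹ mol L⁻¹

1.8×10⁻⁹ M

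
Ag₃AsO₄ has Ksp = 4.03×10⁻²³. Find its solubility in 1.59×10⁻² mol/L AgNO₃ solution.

Ag₃AsO₄(s) ⇌ 3 Ag⁺(aq) + AsO₄³⁻(aq)
The solution already contains Ag⁺ at 1.59×10⁻² mol/L. Let s be the molar solubility of Ag₃AsO₄.
[Ag⁺] ≈ 1.59×10⁻² mol/L (common ion dominates); [AsO₄³⁻] = s.
Ksp = [Ag⁺]^3[AsO₄³⁻] = (1.59×10⁻²)^3s
s = 4.03×10⁻²³ / (1.59×10⁻²)^3 = 1.00×10⁻¹⁷
s = 1.00×10⁻¹⁷ mol/L

1.00×10⁻¹⁷ M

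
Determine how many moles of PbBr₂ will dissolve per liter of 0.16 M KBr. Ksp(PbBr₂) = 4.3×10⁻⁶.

1.7×10⁻⁴ M

PbBr₂(s) ⇌ Pb²⁺(aq) + 2 Br⁻(aq)
Br⁻ is already present at 0.16 M. If s mol/L of PbBr₂ dissolves, [Pb²⁺] = s while [Br⁻] ≈ 0.16 M.
Ksp = [Pb²⁺][Br⁻]^2 = s(0.16)^2
s = 4.3×10⁻⁶ / (0.16)^2 = 1.7×10⁻⁴
s = 1.7×10⁻⁴ M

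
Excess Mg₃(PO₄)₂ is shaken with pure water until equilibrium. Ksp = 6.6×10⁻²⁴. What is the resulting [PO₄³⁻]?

Mg₃(PO₄)₂(s) ⇌ 3 Mg²⁺(aq) + 2 PO₄³⁻(aq)
Call the molar solubility s, so that [Mg²⁺] = 3s and [PO₄³⁻] = 2s.
Ksp = [Mg²⁺]^3[PO₄³⁻]^2 = (3s)^3 · (2s)^2 = 108s^5 = 6.6×10⁻²⁴
s = 9.1×10⁻⁶ mol L⁻¹
[PO₄³⁻] = 2s = 1.8×10⁻⁵ mol L⁻¹

1.8×10⁻⁵ M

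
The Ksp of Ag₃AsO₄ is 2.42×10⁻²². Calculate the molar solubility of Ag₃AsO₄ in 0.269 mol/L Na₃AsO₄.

Ag₃AsO₄(s) ⇌ 3 Ag⁺(aq) + AsO₄³⁻(aq)
AsO₄³⁻ is already present at 0.269 mol/L. If s mol/L of Ag₃AsO₄ dissolves, [Ag⁺] = 3s while [AsO₄³⁻] ≈ 0.269 mol/L.
Ksp = [Ag⁺]^3[AsO₄³⁻] = (3s)^3(0.269)
(3s)^3 = 2.42×10⁻²² / (0.269) = 9.00×10⁻²²
s = 3.22×10⁻⁸ mol/L

3.22×10⁻⁸ M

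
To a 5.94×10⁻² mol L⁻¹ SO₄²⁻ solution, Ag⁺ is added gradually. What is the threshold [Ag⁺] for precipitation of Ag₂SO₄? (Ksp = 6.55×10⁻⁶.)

The threshold for precipitation is Q = Ksp.
Ag₂SO₄(s) ⇌ 2 Ag⁺(aq) + SO₄²⁻(aq)
Ksp = [Ag⁺]^2[SO₄²⁻] = [Ag⁺]^2(5.94×10⁻²)
[Ag⁺]^2 = 6.55×10⁻⁶ / (5.94×10⁻²) = 1.10×10⁻⁴
[Ag⁺] = 1.05×10⁻² mol L⁻¹

1.05×10⁻² M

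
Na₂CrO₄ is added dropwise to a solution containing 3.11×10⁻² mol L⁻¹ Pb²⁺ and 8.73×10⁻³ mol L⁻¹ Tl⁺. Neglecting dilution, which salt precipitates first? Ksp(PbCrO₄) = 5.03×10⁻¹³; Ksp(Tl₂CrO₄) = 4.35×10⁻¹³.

PbCrO₄

Each salt precipitates once Q = Ksp for that salt.
For PbCrO₄: [CrO₄²⁻] = (Ksp/[Pb²⁺]) = 1.62×10⁻¹¹ mol L⁻¹
For Tl₂CrO₄: [CrO₄²⁻] = (Ksp/[Tl⁺]^2) = 5.71×10⁻⁹ mol L⁻¹
Since PbCrO₄ needs less CrO₄²⁻ to reach saturation, it precipitates first.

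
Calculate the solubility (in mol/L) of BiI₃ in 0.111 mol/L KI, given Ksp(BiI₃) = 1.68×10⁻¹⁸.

BiI₃(s) ⇌ Bi³⁺(aq) + 3 I⁻(aq)
The solution already contains I⁻ at 0.111 mol/L. Let s be the molar solubility of BiI₃.
[I⁻] ≈ 0.111 mol/L (common ion dominates); [Bi³⁺] = s.
Ksp = [Bi³⁺][I⁻]^3 = s(0.111)^3
s = 1.68×10⁻¹⁸ / (0.111)^3 = 1.23×10⁻¹⁵
s = 1.23×10⁻¹⁵ mol/L

1.23×10⁻¹⁵ M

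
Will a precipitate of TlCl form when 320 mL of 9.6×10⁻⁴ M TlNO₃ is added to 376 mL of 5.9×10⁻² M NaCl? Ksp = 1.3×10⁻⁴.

No

Total volume after mixing = 320 + 376 = 696 mL.
[Tl⁺] = (9.6×10⁻⁴)(320)/696 = 4.4×10⁻⁴ M
[Cl⁻] = (5.9×10⁻²)(376)/696 = 3.2×10⁻² M
Q = [Tl⁺][Cl⁻] = 1.4×10⁻⁵
Q = 1.4×10⁻⁵ < Ksp = 1.3×10⁻⁴, so the solution is unsaturated and no precipitate forms.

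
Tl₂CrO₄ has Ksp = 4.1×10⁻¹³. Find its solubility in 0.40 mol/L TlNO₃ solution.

2.6×10⁻¹² M

Tl₂CrO₄(s) ⇌ 2 Tl⁺(aq) + CrO₄²⁻(aq)
Tl⁺ is already present at 0.40 mol/L. If s mol/L of Tl₂CrO₄ dissolves, [CrO₄²⁻] = s while [Tl⁺] ≈ 0.40 mol/L.
Ksp = [Tl⁺]^2[CrO₄²⁻] = (0.40)^2s
s = 4.1×10⁻¹³ / (0.40)^2 = 2.6×10⁻¹²
s = 2.6×10⁻¹² mol/L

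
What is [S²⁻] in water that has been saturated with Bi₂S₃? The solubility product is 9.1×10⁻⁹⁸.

4.6×10⁻²⁰ M

Bi₂S₃(s) ⇌ 2 Bi³⁺(aq) + 3 S²⁻(aq)
For each mole of Bi₂S₃ that dissolves per liter, [Bi³⁺] = 2s and [S²⁻] = 3s; let s denote this solubility.
Ksp = [Bi³⁺]^2[S²⁻]^3 = (2s)^2 · (3s)^3 = 108s^5 = 9.1×10⁻⁹⁸
s = 1.5×10⁻²⁰ mol L⁻¹
[S²⁻] = 3s = 4.6×10⁻²⁰ mol L⁻¹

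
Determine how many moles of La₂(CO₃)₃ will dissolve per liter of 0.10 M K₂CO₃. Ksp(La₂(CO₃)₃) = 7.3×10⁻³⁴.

4.3×10⁻¹⁶ M

La₂(CO₃)₃(s) ⇌ 2 La³⁺(aq) + 3 CO₃²⁻(aq)
The solution already contains CO₃²⁻ at 0.10 M. Let s be the molar solubility of La₂(CO₃)₃.
[CO₃²⁻] ≈ 0.10 M (common ion dominates); [La³⁺] = 2s.
Ksp = [La³⁺]^2[CO₃²⁻]^3 = (2s)^2(0.10)^3
(2s)^2 = 7.3×10⁻³⁴ / (0.10)^3 = 7.3×10⁻³¹
s = 4.3×10⁻¹⁶ M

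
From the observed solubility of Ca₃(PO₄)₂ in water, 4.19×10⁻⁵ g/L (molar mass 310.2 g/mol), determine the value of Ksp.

s = (4.19×10⁻⁵ g L⁻¹)/(310.2 g mol⁻¹) = 1.3507×10⁻⁷ M
Ca₃(PO₄)₂(s) ⇌ 3 Ca²⁺(aq) + 2 PO₄³⁻(aq)
Let s be the molar solubility. Then [Ca²⁺] = 3s and [PO₄³⁻] = 2s.
Ksp = [Ca²⁺]^3[PO₄³⁻]^2 = (3s)^3 · (2s)^2 = 108s^5
Ksp = 108 × (1.3507×10⁻⁷)^5 = 4.86×10⁻³³

Ksp = 4.86×10⁻³³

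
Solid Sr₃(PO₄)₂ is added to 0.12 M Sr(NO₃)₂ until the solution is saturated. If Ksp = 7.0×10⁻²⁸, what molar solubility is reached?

3.2×10⁻¹³ M

Sr₃(PO₄)₂(s) ⇌ 3 Sr²⁺(aq) + 2 PO₄³⁻(aq)
Sr²⁺ is already present at 0.12 M. If s mol/L of Sr₃(PO₄)₂ dissolves, [PO₄³⁻] = 2s while [Sr²⁺] ≈ 0.12 M.
Ksp = [Sr²⁺]^3[PO₄³⁻]^2 = (0.12)^3(2s)^2
(2s)^2 = 7.0×10⁻²⁸ / (0.12)^3 = 4.1×10⁻²⁵
s = 3.2×10⁻¹³ M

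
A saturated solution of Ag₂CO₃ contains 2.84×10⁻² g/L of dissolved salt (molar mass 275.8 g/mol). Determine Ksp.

s = (2.84×10⁻² g L⁻¹)/(275.8 g mol⁻¹) = 1.0297×10⁻⁴ M
Ag₂CO₃(s) ⇌ 2 Ag⁺(aq) + CO₃²⁻(aq)
Let s be the molar solubility. Then [Ag⁺] = 2s and [CO₃²⁻] = s.
Ksp = [Ag⁺]^2[CO₃²⁻] = (2s)^2 · s = 4s^3
Ksp = 4 × (1.0297×10⁻⁴)^3 = 4.37×10⁻¹²

Ksp = 4.37×10⁻¹²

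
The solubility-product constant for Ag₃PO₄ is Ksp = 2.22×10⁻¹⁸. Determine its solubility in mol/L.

Ag₃PO₄(s) ⇌ 3 Ag⁺(aq) + PO₄³⁻(aq)
With molar solubility s: [Ag⁺] = 3s, [PO₄³⁻] = s.
Ksp = [Ag⁺]^3[PO₄³⁻] = (3s)^3 · s = 27s^4
27s^4 = 2.22×10⁻¹⁸  ⇒  s^4 = 8.22×10⁻²⁰
Taking the 4th root, s = 1.69×10⁻⁵ M.

1.69×10⁻⁵ M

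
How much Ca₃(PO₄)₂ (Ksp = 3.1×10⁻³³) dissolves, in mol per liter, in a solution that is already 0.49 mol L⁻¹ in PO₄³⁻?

Ca₃(PO₄)₂(s) ⇌ 3 Ca²⁺(aq) + 2 PO₄³⁻(aq)
PO₄³⁻ is already present at 0.49 mol L⁻¹. If s mol/L of Ca₃(PO₄)₂ dissolves, [Ca²⁺] = 3s while [PO₄³⁻] ≈ 0.49 mol L⁻¹.
Ksp = [Ca²⁺]^3[PO₄³⁻]^2 = (3s)^3(0.49)^2
(3s)^3 = 3.1×10⁻³³ / (0.49)^2 = 1.3×10⁻³²
s = 7.8×10⁻¹² mol L⁻¹

7.8×10⁻¹² M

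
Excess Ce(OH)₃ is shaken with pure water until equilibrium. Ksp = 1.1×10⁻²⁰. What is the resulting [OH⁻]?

1.3×10⁻⁵ M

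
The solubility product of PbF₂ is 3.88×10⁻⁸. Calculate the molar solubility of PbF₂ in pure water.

PbF₂(s) ⇌ Pb²⁺(aq) + 2 F⁻(aq)
For each mole of PbF₂ that dissolves per liter, [Pb²⁺] = s and [F⁻] = 2s; let s denote this solubility.
Ksp = [Pb²⁺][F⁻]^2 = s · (2s)^2 = 4s^3
4s^3 = 3.88×10⁻⁸  ⇒  s^3 = 9.70×10⁻⁹
s = 2.13×10⁻³ mol L⁻¹

2.13×10⁻³ M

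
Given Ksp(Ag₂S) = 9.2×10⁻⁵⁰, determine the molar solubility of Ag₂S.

Ag₂S(s) ⇌ 2 Ag⁺(aq) + S²⁻(aq)
Call the molar solubility s, so that [Ag⁺] = 2s and [S²⁻] = s.
Ksp = [Ag⁺]^2[S²⁻] = (2s)^2 · s = 4s^3
4s^3 = 9.2×10⁻⁵⁰  ⇒  s^3 = 2.3×10⁻⁵⁰
Taking the 3rd root, s = 2.8×10⁻¹⁷ mol/L.

2.8×10⁻¹⁷ M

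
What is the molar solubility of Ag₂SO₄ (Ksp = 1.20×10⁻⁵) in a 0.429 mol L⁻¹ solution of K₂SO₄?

2.64×10⁻³ M

Ag₂SO₄(s) ⇌ 2 Ag⁺(aq) + SO₄²⁻(aq)
With SO₄²⁻ already at 0.429 mol L⁻¹ and s small, take [SO₄²⁻] ≈ 0.429 mol L⁻¹ and [Ag⁺] = 2s.
Ksp = [Ag⁺]^2[SO₄²⁻] = (2s)^2(0.429)
(2s)^2 = 1.20×10⁻⁵ / (0.429) = 2.80×10⁻⁵
s = 2.64×10⁻³ mol L⁻¹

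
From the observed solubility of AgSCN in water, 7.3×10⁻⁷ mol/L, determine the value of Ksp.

AgSCN(s) ⇌ Ag⁺(aq) + SCN⁻(aq)
With molar solubility s: [Ag⁺] = s, [SCN⁻] = s.
Ksp = [Ag⁺][SCN⁻] = s · s = s^2
Ksp = (7.3×10⁻⁷)^2 = 5.3×10⁻¹³

Ksp = 5.3×10⁻¹³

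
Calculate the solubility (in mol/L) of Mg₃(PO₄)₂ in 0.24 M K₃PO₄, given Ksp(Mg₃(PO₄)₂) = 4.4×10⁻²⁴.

1.4×10⁻⁸ M

Mg₃(PO₄)₂(s) ⇌ 3 Mg²⁺(aq) + 2 PO₄³⁻(aq)
PO₄³⁻ is already present at 0.24 M. If s mol/L of Mg₃(PO₄)₂ dissolves, [Mg²⁺] = 3s while [PO₄³⁻] ≈ 0.24 M.
Ksp = [Mg²⁺]^3[PO₄³⁻]^2 = (3s)^3(0.24)^2
(3s)^3 = 4.4×10⁻²⁴ / (0.24)^2 = 7.6×10⁻²³
s = 1.4×10⁻⁸ M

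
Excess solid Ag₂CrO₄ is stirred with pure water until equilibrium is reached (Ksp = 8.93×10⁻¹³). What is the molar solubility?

6.07×10⁻⁵ M

Ag₂CrO₄(s) ⇌ 2 Ag⁺(aq) + CrO₄²⁻(aq)
For each mole of Ag₂CrO₄ that dissolves per liter, [Ag⁺] = 2s and [CrO₄²⁻] = s; let s denote this solubility.
Ksp = [Ag⁺]^2[CrO₄²⁻] = (2s)^2 · s = 4s^3
4s^3 = 8.93×10⁻¹³  ⇒  s^3 = 2.23×10⁻¹³
s = (2.23×10⁻¹³)^(1/3) = 6.07×10⁻⁵ mol L⁻¹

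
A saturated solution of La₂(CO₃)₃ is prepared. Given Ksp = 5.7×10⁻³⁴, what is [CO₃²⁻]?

2.6×10⁻⁷ M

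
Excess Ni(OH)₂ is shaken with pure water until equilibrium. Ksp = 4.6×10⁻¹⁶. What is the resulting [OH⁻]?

Ni(OH)₂(s) ⇌ Ni²⁺(aq) + 2 OH⁻(aq)
If s mol/L of Ni(OH)₂ dissolves, [Ni²⁺] = s and [OH⁻] = 2s.
Ksp = [Ni²⁺][OH⁻]^2 = s · (2s)^2 = 4s^3 = 4.6×10⁻¹⁶
s = 4.9×10⁻⁶ mol/L
[OH⁻] = 2s = 9.7×10⁻⁶ mol/L

9.7×10⁻⁶ M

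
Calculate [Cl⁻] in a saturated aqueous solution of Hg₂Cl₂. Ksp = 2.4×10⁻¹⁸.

Hg₂Cl₂(s) ⇌ Hg₂²⁺(aq) + 2 Cl⁻(aq)
For each mole of Hg₂Cl₂ that dissolves per liter, [Hg₂²⁺] = s and [Cl⁻] = 2s; let s denote this solubility.
Ksp = [Hg₂²⁺][Cl⁻]^2 = s · (2s)^2 = 4s^3 = 2.4×10⁻¹⁸
s = 8.4×10⁻⁷ M
[Cl⁻] = 2s = 1.7×10⁻⁶ M

1.7×10⁻⁶ M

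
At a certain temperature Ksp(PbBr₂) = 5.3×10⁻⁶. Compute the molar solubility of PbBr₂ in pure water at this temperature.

1.1×10⁻² M

PbBr₂(s) ⇌ Pb²⁺(aq) + 2 Br⁻(aq)
Let s be the molar solubility. Then [Pb²⁺] = s and [Br⁻] = 2s.
Ksp = [Pb²⁺][Br⁻]^2 = s · (2s)^2 = 4s^3
4s^3 = 5.3×10⁻⁶  ⇒  s^3 = 1.3×10⁻⁶
s = 1.1×10⁻² mol/L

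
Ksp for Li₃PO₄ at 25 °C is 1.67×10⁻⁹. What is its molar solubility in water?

2.80×10⁻³ M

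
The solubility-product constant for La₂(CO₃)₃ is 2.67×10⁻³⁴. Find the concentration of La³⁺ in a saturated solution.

La₂(CO₃)₃(s) ⇌ 2 La³⁺(aq) + 3 CO₃²⁻(aq)
For each mole of La₂(CO₃)₃ that dissolves per liter, [La³⁺] = 2s and [CO₃²⁻] = 3s; let s denote this solubility.
Ksp = [La³⁺]^2[CO₃²⁻]^3 = (2s)^2 · (3s)^3 = 108s^5 = 2.67×10⁻³⁴
s = 7.56×10⁻⁸ mol/L
[La³⁺] = 2s = 1.51×10⁻⁷ mol/L

1.51×10⁻⁷ M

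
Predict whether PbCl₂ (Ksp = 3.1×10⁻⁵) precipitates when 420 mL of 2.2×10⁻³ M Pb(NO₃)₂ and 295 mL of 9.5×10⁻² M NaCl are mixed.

Total volume after mixing = 420 + 295 = 715 mL.
[Pb²⁺] = (2.2×10⁻³)(420)/715 = 1.3×10⁻³ M
[Cl⁻] = (9.5×10⁻²)(295)/715 = 3.9×10⁻² M
Q = [Pb²⁺][Cl⁻]^2 = 2.0×10⁻⁶
Since Q (2.0×10⁻⁶) is less than Ksp (3.1×10⁻⁵), no PbCl₂ precipitates.

No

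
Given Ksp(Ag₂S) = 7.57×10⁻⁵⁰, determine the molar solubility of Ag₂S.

2.66×10⁻¹⁷ M

Ag₂S(s) ⇌ 2 Ag⁺(aq) + S²⁻(aq)
Let s be the molar solubility. Then [Ag⁺] = 2s and [S²⁻] = s.
Ksp = [Ag⁺]^2[S²⁻] = (2s)^2 · s = 4s^3
4s^3 = 7.57×10⁻⁵⁰  ⇒  s^3 = 1.89×10⁻⁵⁰
s = 2.66×10⁻¹⁷ mol/L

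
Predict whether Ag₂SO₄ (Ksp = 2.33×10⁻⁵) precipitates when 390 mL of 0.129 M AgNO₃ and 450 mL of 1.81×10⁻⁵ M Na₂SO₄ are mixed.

After mixing, V = 390 mL + 450 mL = 840 mL.
[Ag⁺] = (0.129)(390)/840 = 5.99×10⁻² M
[SO₄²⁻] = (1.81×10⁻⁵)(450)/840 = 9.70×10⁻⁶ M
Q = [Ag⁺]^2[SO₄²⁻] = 3.48×10⁻⁸
Q < Ksp (3.48×10⁻⁸ vs 2.33×10⁻⁵); the solution remains unsaturated and no precipitate forms.

No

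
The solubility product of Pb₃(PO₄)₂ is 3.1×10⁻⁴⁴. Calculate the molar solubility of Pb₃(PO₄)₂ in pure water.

7.8×10⁻¹⁰ M

Pb₃(PO₄)₂(s) ⇌ 3 Pb²⁺(aq) + 2 PO₄³⁻(aq)
If s mol/L of Pb₃(PO₄)₂ dissolves, [Pb²⁺] = 3s and [PO₄³⁻] = 2s.
Ksp = [Pb²⁺]^3[PO₄³⁻]^2 = (3s)^3 · (2s)^2 = 108s^5
108s^5 = 3.1×10⁻⁴⁴  ⇒  s^5 = 2.9×10⁻⁴⁶
Taking the 5th root, s = 7.8×10⁻¹⁰ M.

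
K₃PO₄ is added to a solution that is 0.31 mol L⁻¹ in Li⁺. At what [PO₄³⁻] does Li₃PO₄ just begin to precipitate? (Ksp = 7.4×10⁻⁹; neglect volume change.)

2.5×10⁻⁷ M

A salt starts to precipitate once the ion product Q reaches its Ksp.
Li₃PO₄(s) ⇌ 3 Li⁺(aq) + PO₄³⁻(aq)
Ksp = [Li⁺]^3[PO₄³⁻] = [PO₄³⁻](0.31)^3
[PO₄³⁻] = 7.4×10⁻⁹ / (0.31)^3 = 2.5×10⁻⁷
[PO₄³⁻] = 2.5×10⁻⁷ mol L⁻¹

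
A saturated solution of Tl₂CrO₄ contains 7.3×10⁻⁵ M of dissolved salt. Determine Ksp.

Tl₂CrO₄(s) ⇌ 2 Tl⁺(aq) + CrO₄²⁻(aq)
If s mol/L of Tl₂CrO₄ dissolves, [Tl⁺] = 2s and [CrO₄²⁻] = s.
Ksp = [Tl⁺]^2[CrO₄²⁻] = (2s)^2 · s = 4s^3
Ksp = 4 × (7.3×10⁻⁵)^3 = 1.6×10⁻¹²

Ksp = 1.6×10⁻¹²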